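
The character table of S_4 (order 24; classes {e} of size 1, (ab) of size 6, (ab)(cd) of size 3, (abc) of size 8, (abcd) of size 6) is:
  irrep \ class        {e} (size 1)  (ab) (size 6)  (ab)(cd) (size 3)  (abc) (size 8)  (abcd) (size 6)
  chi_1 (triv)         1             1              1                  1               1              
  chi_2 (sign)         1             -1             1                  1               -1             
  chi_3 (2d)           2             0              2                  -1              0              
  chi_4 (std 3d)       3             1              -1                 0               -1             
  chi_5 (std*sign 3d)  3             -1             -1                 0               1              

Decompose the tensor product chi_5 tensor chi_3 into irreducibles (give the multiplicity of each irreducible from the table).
chi_5 tensor chi_3 = chi_4 + chi_5 (all other irreducibles have multiplicity 0).

Derivation: The character of a tensor product is the pointwise product (chi_5 * chi_3)(C) = chi_5(C) * chi_3(C):
  {e}: (3)*(2), (ab): (-1)*(0), (ab)(cd): (-1)*(2), (abc): (0)*(-1), (abcd): (1)*(0)
so (chi_5 * chi_3) takes values
  {e} -> 6, (ab) -> 0, (ab)(cd) -> -2, (abc) -> 0, (abcd) -> 0.
Now take the inner product of this character with each irreducible chi from the table, <chi_5*chi_3, chi> = (1/24) sum_C |C| (chi_5*chi_3)(C) conj(chi(C)):
  <chi_5*chi_3, chi_1> = (1/24)[1*(6)*conj(1) + 6*(0)*conj(1) + 3*(-2)*conj(1) + 8*(0)*conj(1) + 6*(0)*conj(1)]
      = (1/24)[(6) + (0) + (-6) + (0) + (0)] = 0/24 = 0
  <chi_5*chi_3, chi_2> = (1/24)[1*(6)*conj(1) + 6*(0)*conj(-1) + 3*(-2)*conj(1) + 8*(0)*conj(1) + 6*(0)*conj(-1)]
      = (1/24)[(6) + (0) + (-6) + (0) + (0)] = 0/24 = 0
  <chi_5*chi_3, chi_3> = (1/24)[1*(6)*conj(2) + 6*(0)*conj(0) + 3*(-2)*conj(2) + 8*(0)*conj(-1) + 6*(0)*conj(0)]
      = (1/24)[(12) + (0) + (-12) + (0) + (0)] = 0/24 = 0
  <chi_5*chi_3, chi_4> = (1/24)[1*(6)*conj(3) + 6*(0)*conj(1) + 3*(-2)*conj(-1) + 8*(0)*conj(0) + 6*(0)*conj(-1)]
      = (1/24)[(18) + (0) + (6) + (0) + (0)] = 24/24 = 1
  <chi_5*chi_3, chi_5> = (1/24)[1*(6)*conj(3) + 6*(0)*conj(-1) + 3*(-2)*conj(-1) + 8*(0)*conj(0) + 6*(0)*conj(1)]
      = (1/24)[(18) + (0) + (6) + (0) + (0)] = 24/24 = 1
Hence the multiplicities are chi_4: 1, chi_5: 1. Dimension check: dim(chi_5)*dim(chi_3) = 3*2 = 6 and sum (mult * dim) = 1*3 + 1*3 = 6.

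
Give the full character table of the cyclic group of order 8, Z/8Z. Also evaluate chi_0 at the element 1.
Character table of Z/8Z (irreps indexed chi_0,...,chi_7 with chi_k(m) = zeta_8^(k*m), zeta_8 = exp(2*pi*i/8)):
  irrep \ class  {0} (size 1)  {1} (size 1)    {2} (size 1)  {3} (size 1)    {4} (size 1)  {5} (size 1)    {6} (size 1)  {7} (size 1)  
  chi_0          1             1               1             1               1             1               1             1             
  chi_1          1             exp(I*pi/4)     I             exp(3*I*pi/4)   -1            exp(-3*I*pi/4)  -I            exp(-I*pi/4)  
  chi_2          1             I               -1            -I              1             I               -1            -I            
  chi_3          1             exp(3*I*pi/4)   -I            exp(I*pi/4)     -1            exp(-I*pi/4)    I             exp(-3*I*pi/4)
  chi_4          1             -1              1             -1              1             -1              1             -1            
  chi_5          1             exp(-3*I*pi/4)  I             exp(-I*pi/4)    -1            exp(I*pi/4)     -I            exp(3*I*pi/4) 
  chi_6          1             -I              -1            I               1             -I              -1            I             
  chi_7          1             exp(-I*pi/4)    -I            exp(-3*I*pi/4)  -1            exp(3*I*pi/4)   I             exp(I*pi/4)   

Spot check: chi_0(1) = zeta_8^(0*1) = zeta_8^0 = 1.

Solution. Z/8Z is abelian, so all 8 irreducible complex representations are 1-dimensional. They are given by chi_k(m) = zeta_8^(k*m) for k = 0,...,7. Row orthogonality: sum_m chi_k(m) conj(chi_l(m)) = 8 * [k = l].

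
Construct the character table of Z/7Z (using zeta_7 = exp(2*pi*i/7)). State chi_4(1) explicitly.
Character table of Z/7Z (irreps indexed chi_0,...,chi_6 with chi_k(m) = zeta_7^(k*m), zeta_7 = exp(2*pi*i/7)):
  irrep \ class  {0} (size 1)  {1} (size 1)    {2} (size 1)    {3} (size 1)    {4} (size 1)    {5} (size 1)    {6} (size 1)  
  chi_0          1             1               1               1               1               1               1             
  chi_1          1             exp(2*I*pi/7)   exp(4*I*pi/7)   exp(6*I*pi/7)   exp(-6*I*pi/7)  exp(-4*I*pi/7)  exp(-2*I*pi/7)
  chi_2          1             exp(4*I*pi/7)   exp(-6*I*pi/7)  exp(-2*I*pi/7)  exp(2*I*pi/7)   exp(6*I*pi/7)   exp(-4*I*pi/7)
  chi_3          1             exp(6*I*pi/7)   exp(-2*I*pi/7)  exp(4*I*pi/7)   exp(-4*I*pi/7)  exp(2*I*pi/7)   exp(-6*I*pi/7)
  chi_4          1             exp(-6*I*pi/7)  exp(2*I*pi/7)   exp(-4*I*pi/7)  exp(4*I*pi/7)   exp(-2*I*pi/7)  exp(6*I*pi/7) 
  chi_5          1             exp(-4*I*pi/7)  exp(6*I*pi/7)   exp(2*I*pi/7)   exp(-2*I*pi/7)  exp(-6*I*pi/7)  exp(4*I*pi/7) 
  chi_6          1             exp(-2*I*pi/7)  exp(-4*I*pi/7)  exp(-6*I*pi/7)  exp(6*I*pi/7)   exp(4*I*pi/7)   exp(2*I*pi/7) 

Spot check: chi_4(1) = zeta_7^(4*1) = zeta_7^4 = exp(-6*I*pi/7).

Z/7Z is abelian, so all 7 irreducible complex representations are 1-dimensional. They are given by chi_k(m) = zeta_7^(k*m) for k = 0,...,6. Row orthogonality: sum_m chi_k(m) conj(chi_l(m)) = 7 * [k = l].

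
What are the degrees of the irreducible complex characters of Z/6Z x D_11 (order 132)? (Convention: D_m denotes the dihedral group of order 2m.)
Dimensions: 1, 1, 1, 1, 1, 1, 1, 1, 1, 1, 1, 1, 2, 2, 2, 2, 2, 2, 2, 2, 2, 2, 2, 2, 2, 2, 2, 2, 2, 2, 2, 2, 2, 2, 2, 2, 2, 2, 2, 2, 2, 2

Details: There are 42 irreducibles (= number of conjugacy classes). Their dimensions d_i satisfy sum d_i^2 = |G| = 132: 1 + 1 + 1 + 1 + 1 + 1 + 1 + 1 + 1 + 1 + 1 + 1 + 4 + 4 + 4 + 4 + 4 + 4 + 4 + 4 + 4 + 4 + 4 + 4 + 4 + 4 + 4 + 4 + 4 + 4 + 4 + 4 + 4 + 4 + 4 + 4 + 4 + 4 + 4 + 4 + 4 + 4 = 132. (For the product with Z/6Z: each of the 6 1-dim characters of Z/6Z tensors with each irrep of D_11, giving 6 copies of each D_11-dimension.)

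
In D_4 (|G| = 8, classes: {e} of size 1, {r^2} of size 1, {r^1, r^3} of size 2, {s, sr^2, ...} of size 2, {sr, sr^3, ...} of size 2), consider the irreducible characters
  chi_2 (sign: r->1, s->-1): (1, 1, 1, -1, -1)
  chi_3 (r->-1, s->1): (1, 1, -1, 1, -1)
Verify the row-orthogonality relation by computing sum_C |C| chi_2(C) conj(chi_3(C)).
Sum = 0; so <chi_2, chi_3> = 0 (distinct irreducibles are orthogonal).

Working: Compute term by term over conjugacy classes (|C| * chi_2(C) * conj(chi_3(C))):
  1*(1)*conj(1) + 1*(1)*conj(1) + 2*(1)*conj(-1) + 2*(-1)*conj(1) + 2*(-1)*conj(-1)
  = (1) + (1) + (-2) + (-2) + (2)
  = 0.
Dividing by |G| = 8 gives 0/8 = 0, matching the row-orthogonality relation <chi_2, chi_3> = [chi_2 = chi_3].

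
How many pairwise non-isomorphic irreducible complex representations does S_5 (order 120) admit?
7

Explanation: The number of irreducible complex representations of a finite group equals its number of conjugacy classes. Conjugacy classes in S_5 correspond to cycle types, i.e. partitions of 5; there are p(5) = 7 of them, so S_5 (order 120) has exactly 7 irreducible complex representations.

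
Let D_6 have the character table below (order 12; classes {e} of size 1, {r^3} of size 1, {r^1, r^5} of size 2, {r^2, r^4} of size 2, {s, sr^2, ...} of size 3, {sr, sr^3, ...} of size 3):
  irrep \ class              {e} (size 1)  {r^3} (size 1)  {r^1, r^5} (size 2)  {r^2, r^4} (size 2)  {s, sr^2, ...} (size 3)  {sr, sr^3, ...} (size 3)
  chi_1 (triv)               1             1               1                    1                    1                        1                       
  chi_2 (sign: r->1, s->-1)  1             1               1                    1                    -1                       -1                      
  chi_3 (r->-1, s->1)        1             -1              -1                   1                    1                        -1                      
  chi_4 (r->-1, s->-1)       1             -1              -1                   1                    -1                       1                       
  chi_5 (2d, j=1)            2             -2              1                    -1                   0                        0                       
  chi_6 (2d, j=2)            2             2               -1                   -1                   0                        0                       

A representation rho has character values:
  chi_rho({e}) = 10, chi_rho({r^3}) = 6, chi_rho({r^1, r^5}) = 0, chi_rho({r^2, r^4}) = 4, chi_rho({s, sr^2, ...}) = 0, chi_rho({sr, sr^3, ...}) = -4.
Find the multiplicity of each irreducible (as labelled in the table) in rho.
Multiplicities: chi_1: 1, chi_2: 3, chi_3: 2, chi_4: 0, chi_5: 0, chi_6: 2.

Working: Use <chi_rho, chi> = (1/|G|) sum_C |C| * chi_rho(C) * conj(chi(C)) with |G| = 12 for each irreducible chi in the table:
  <chi_rho, chi_1> = (1/12)[1*(10)*conj(1) + 1*(6)*conj(1) + 2*(0)*conj(1) + 2*(4)*conj(1) + 3*(0)*conj(1) + 3*(-4)*conj(1)]
      = (1/12)[(10) + (6) + (0) + (8) + (0) + (-12)] = 12/12 = 1
  <chi_rho, chi_2> = (1/12)[1*(10)*conj(1) + 1*(6)*conj(1) + 2*(0)*conj(1) + 2*(4)*conj(1) + 3*(0)*conj(-1) + 3*(-4)*conj(-1)]
      = (1/12)[(10) + (6) + (0) + (8) + (0) + (12)] = 36/12 = 3
  <chi_rho, chi_3> = (1/12)[1*(10)*conj(1) + 1*(6)*conj(-1) + 2*(0)*conj(-1) + 2*(4)*conj(1) + 3*(0)*conj(1) + 3*(-4)*conj(-1)]
      = (1/12)[(10) + (-6) + (0) + (8) + (0) + (12)] = 24/12 = 2
  <chi_rho, chi_4> = (1/12)[1*(10)*conj(1) + 1*(6)*conj(-1) + 2*(0)*conj(-1) + 2*(4)*conj(1) + 3*(0)*conj(-1) + 3*(-4)*conj(1)]
      = (1/12)[(10) + (-6) + (0) + (8) + (0) + (-12)] = 0/12 = 0
  <chi_rho, chi_5> = (1/12)[1*(10)*conj(2) + 1*(6)*conj(-2) + 2*(0)*conj(1) + 2*(4)*conj(-1) + 3*(0)*conj(0) + 3*(-4)*conj(0)]
      = (1/12)[(20) + (-12) + (0) + (-8) + (0) + (0)] = 0/12 = 0
  <chi_rho, chi_6> = (1/12)[1*(10)*conj(2) + 1*(6)*conj(2) + 2*(0)*conj(-1) + 2*(4)*conj(-1) + 3*(0)*conj(0) + 3*(-4)*conj(0)]
      = (1/12)[(20) + (12) + (0) + (-8) + (0) + (0)] = 24/12 = 2
Dimension check: dim(rho) = sum (mult * dim) = 1*1 + 3*1 + 2*1 + 0*1 + 0*2 + 2*2 = 10 = chi_rho(e) = 10.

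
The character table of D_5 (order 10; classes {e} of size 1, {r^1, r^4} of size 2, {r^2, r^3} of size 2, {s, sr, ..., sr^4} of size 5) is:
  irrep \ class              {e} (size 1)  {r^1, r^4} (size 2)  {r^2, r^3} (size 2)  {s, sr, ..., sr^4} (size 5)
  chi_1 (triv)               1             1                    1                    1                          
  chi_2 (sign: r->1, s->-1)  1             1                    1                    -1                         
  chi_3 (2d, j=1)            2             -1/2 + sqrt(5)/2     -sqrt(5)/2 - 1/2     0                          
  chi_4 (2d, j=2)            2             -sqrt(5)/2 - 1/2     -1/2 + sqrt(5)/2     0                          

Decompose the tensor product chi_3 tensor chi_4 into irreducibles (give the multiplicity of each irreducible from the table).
chi_3 tensor chi_4 = chi_3 + chi_4 (all other irreducibles have multiplicity 0).

Explanation: The character of a tensor product is the pointwise product (chi_3 * chi_4)(C) = chi_3(C) * chi_4(C):
  {e}: (2)*(2), {r^1, r^4}: (-1/2 + sqrt(5)/2)*(-sqrt(5)/2 - 1/2), {r^2, r^3}: (-sqrt(5)/2 - 1/2)*(-1/2 + sqrt(5)/2), {s, sr, ..., sr^4}: (0)*(0)
so (chi_3 * chi_4) takes values
  {e} -> 4, {r^1, r^4} -> -1, {r^2, r^3} -> -1, {s, sr, ..., sr^4} -> 0.
Now take the inner product of this character with each irreducible chi from the table, <chi_3*chi_4, chi> = (1/10) sum_C |C| (chi_3*chi_4)(C) conj(chi(C)):
  <chi_3*chi_4, chi_1> = (1/10)[1*(4)*conj(1) + 2*(-1)*conj(1) + 2*(-1)*conj(1) + 5*(0)*conj(1)]
      = (1/10)[(4) + (-2) + (-2) + (0)] = 0/10 = 0
  <chi_3*chi_4, chi_2> = (1/10)[1*(4)*conj(1) + 2*(-1)*conj(1) + 2*(-1)*conj(1) + 5*(0)*conj(-1)]
      = (1/10)[(4) + (-2) + (-2) + (0)] = 0/10 = 0
  <chi_3*chi_4, chi_3> = (1/10)[1*(4)*conj(2) + 2*(-1)*conj(-1/2 + sqrt(5)/2) + 2*(-1)*conj(-sqrt(5)/2 - 1/2) + 5*(0)*conj(0)]
      = (1/10)[(8) + (1 - sqrt(5)) + (1 + sqrt(5)) + (0)] = 10/10 = 1
  <chi_3*chi_4, chi_4> = (1/10)[1*(4)*conj(2) + 2*(-1)*conj(-sqrt(5)/2 - 1/2) + 2*(-1)*conj(-1/2 + sqrt(5)/2) + 5*(0)*conj(0)]
      = (1/10)[(8) + (1 + sqrt(5)) + (1 - sqrt(5)) + (0)] = 10/10 = 1
Hence the multiplicities are chi_3: 1, chi_4: 1. Dimension check: dim(chi_3)*dim(chi_4) = 2*2 = 4 and sum (mult * dim) = 1*2 + 1*2 = 4.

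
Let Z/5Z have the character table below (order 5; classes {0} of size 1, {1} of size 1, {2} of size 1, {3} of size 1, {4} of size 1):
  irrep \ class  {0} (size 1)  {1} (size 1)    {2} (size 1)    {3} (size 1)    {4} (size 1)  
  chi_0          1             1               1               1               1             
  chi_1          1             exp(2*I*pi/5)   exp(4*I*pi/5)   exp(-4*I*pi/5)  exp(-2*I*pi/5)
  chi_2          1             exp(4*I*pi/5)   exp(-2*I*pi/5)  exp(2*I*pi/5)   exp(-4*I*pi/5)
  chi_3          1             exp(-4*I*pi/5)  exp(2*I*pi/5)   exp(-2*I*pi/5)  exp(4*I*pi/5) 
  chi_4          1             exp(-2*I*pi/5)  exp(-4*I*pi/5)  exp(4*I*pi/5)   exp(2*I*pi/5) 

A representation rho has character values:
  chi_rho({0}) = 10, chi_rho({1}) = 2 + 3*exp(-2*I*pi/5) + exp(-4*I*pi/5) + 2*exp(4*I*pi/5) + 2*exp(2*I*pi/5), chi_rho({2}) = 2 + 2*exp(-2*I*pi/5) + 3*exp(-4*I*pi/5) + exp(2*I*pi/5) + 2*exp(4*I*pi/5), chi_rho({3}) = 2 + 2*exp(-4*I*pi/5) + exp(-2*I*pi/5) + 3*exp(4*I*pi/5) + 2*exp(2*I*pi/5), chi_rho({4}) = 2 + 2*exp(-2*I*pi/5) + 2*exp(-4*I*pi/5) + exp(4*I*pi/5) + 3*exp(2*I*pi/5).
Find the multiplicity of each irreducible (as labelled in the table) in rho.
Multiplicities: chi_0: 2, chi_1: 2, chi_2: 2, chi_3: 1, chi_4: 3.

Details: Use <chi_rho, chi> = (1/|G|) sum_C |C| * chi_rho(C) * conj(chi(C)) with |G| = 5 for each irreducible chi in the table:
  <chi_rho, chi_0> = (1/5)[1*(10)*conj(1) + 1*(2 + 3*exp(-2*I*pi/5) + exp(-4*I*pi/5) + 2*exp(4*I*pi/5) + 2*exp(2*I*pi/5))*conj(1) + 1*(2 + 2*exp(-2*I*pi/5) + 3*exp(-4*I*pi/5) + exp(2*I*pi/5) + 2*exp(4*I*pi/5))*conj(1) + 1*(2 + 2*exp(-4*I*pi/5) + exp(-2*I*pi/5) + 3*exp(4*I*pi/5) + 2*exp(2*I*pi/5))*conj(1) + 1*(2 + 2*exp(-2*I*pi/5) + 2*exp(-4*I*pi/5) + exp(4*I*pi/5) + 3*exp(2*I*pi/5))*conj(1)]
      = (1/5)[(10) + (2 + 3*exp(-2*I*pi/5) + exp(-4*I*pi/5) + 2*exp(4*I*pi/5) + 2*exp(2*I*pi/5)) + (2 + 2*exp(-2*I*pi/5) + 3*exp(-4*I*pi/5) + exp(2*I*pi/5) + 2*exp(4*I*pi/5)) + (2 + 2*exp(-4*I*pi/5) + exp(-2*I*pi/5) + 3*exp(4*I*pi/5) + 2*exp(2*I*pi/5)) + (2 + 2*exp(-2*I*pi/5) + 2*exp(-4*I*pi/5) + exp(4*I*pi/5) + 3*exp(2*I*pi/5))] = 10/5 = 2
  <chi_rho, chi_1> = (1/5)[1*(10)*conj(1) + 1*(2 + 3*exp(-2*I*pi/5) + exp(-4*I*pi/5) + 2*exp(4*I*pi/5) + 2*exp(2*I*pi/5))*conj(exp(2*I*pi/5)) + 1*(2 + 2*exp(-2*I*pi/5) + 3*exp(-4*I*pi/5) + exp(2*I*pi/5) + 2*exp(4*I*pi/5))*conj(exp(4*I*pi/5)) + 1*(2 + 2*exp(-4*I*pi/5) + exp(-2*I*pi/5) + 3*exp(4*I*pi/5) + 2*exp(2*I*pi/5))*conj(exp(-4*I*pi/5)) + 1*(2 + 2*exp(-2*I*pi/5) + 2*exp(-4*I*pi/5) + exp(4*I*pi/5) + 3*exp(2*I*pi/5))*conj(exp(-2*I*pi/5))]
      = (1/5)[(10) + (2 + 2*exp(-2*I*pi/5) + 3*exp(-4*I*pi/5) + exp(4*I*pi/5) + 2*exp(2*I*pi/5)) + (2 + 2*exp(-4*I*pi/5) + exp(-2*I*pi/5) + 2*exp(4*I*pi/5) + 3*exp(2*I*pi/5)) + (2 + 3*exp(-2*I*pi/5) + 2*exp(-4*I*pi/5) + exp(2*I*pi/5) + 2*exp(4*I*pi/5)) + (2 + 2*exp(-2*I*pi/5) + exp(-4*I*pi/5) + 3*exp(4*I*pi/5) + 2*exp(2*I*pi/5))] = 10/5 = 2
  <chi_rho, chi_2> = (1/5)[1*(10)*conj(1) + 1*(2 + 3*exp(-2*I*pi/5) + exp(-4*I*pi/5) + 2*exp(4*I*pi/5) + 2*exp(2*I*pi/5))*conj(exp(4*I*pi/5)) + 1*(2 + 2*exp(-2*I*pi/5) + 3*exp(-4*I*pi/5) + exp(2*I*pi/5) + 2*exp(4*I*pi/5))*conj(exp(-2*I*pi/5)) + 1*(2 + 2*exp(-4*I*pi/5) + exp(-2*I*pi/5) + 3*exp(4*I*pi/5) + 2*exp(2*I*pi/5))*conj(exp(2*I*pi/5)) + 1*(2 + 2*exp(-2*I*pi/5) + 2*exp(-4*I*pi/5) + exp(4*I*pi/5) + 3*exp(2*I*pi/5))*conj(exp(-4*I*pi/5))]
      = (1/5)[(10) + (2 + 2*exp(-2*I*pi/5) + 2*exp(-4*I*pi/5) + exp(2*I*pi/5) + 3*exp(4*I*pi/5)) + (2 + 3*exp(-2*I*pi/5) + 2*exp(-4*I*pi/5) + exp(4*I*pi/5) + 2*exp(2*I*pi/5)) + (2 + 2*exp(-2*I*pi/5) + exp(-4*I*pi/5) + 2*exp(4*I*pi/5) + 3*exp(2*I*pi/5)) + (2 + 3*exp(-4*I*pi/5) + exp(-2*I*pi/5) + 2*exp(4*I*pi/5) + 2*exp(2*I*pi/5))] = 10/5 = 2
  <chi_rho, chi_3> = (1/5)[1*(10)*conj(1) + 1*(2 + 3*exp(-2*I*pi/5) + exp(-4*I*pi/5) + 2*exp(4*I*pi/5) + 2*exp(2*I*pi/5))*conj(exp(-4*I*pi/5)) + 1*(2 + 2*exp(-2*I*pi/5) + 3*exp(-4*I*pi/5) + exp(2*I*pi/5) + 2*exp(4*I*pi/5))*conj(exp(2*I*pi/5)) + 1*(2 + 2*exp(-4*I*pi/5) + exp(-2*I*pi/5) + 3*exp(4*I*pi/5) + 2*exp(2*I*pi/5))*conj(exp(-2*I*pi/5)) + 1*(2 + 2*exp(-2*I*pi/5) + 2*exp(-4*I*pi/5) + exp(4*I*pi/5) + 3*exp(2*I*pi/5))*conj(exp(4*I*pi/5))]
      = (1/5)[(10) + (1 + 2*exp(-2*I*pi/5) + 2*exp(-4*I*pi/5) + 2*exp(4*I*pi/5) + 3*exp(2*I*pi/5)) + (1 + 2*exp(-2*I*pi/5) + 2*exp(-4*I*pi/5) + 3*exp(4*I*pi/5) + 2*exp(2*I*pi/5)) + (1 + 2*exp(-2*I*pi/5) + 3*exp(-4*I*pi/5) + 2*exp(4*I*pi/5) + 2*exp(2*I*pi/5)) + (1 + 3*exp(-2*I*pi/5) + 2*exp(-4*I*pi/5) + 2*exp(4*I*pi/5) + 2*exp(2*I*pi/5))] = 5/5 = 1
  <chi_rho, chi_4> = (1/5)[1*(10)*conj(1) + 1*(2 + 3*exp(-2*I*pi/5) + exp(-4*I*pi/5) + 2*exp(4*I*pi/5) + 2*exp(2*I*pi/5))*conj(exp(-2*I*pi/5)) + 1*(2 + 2*exp(-2*I*pi/5) + 3*exp(-4*I*pi/5) + exp(2*I*pi/5) + 2*exp(4*I*pi/5))*conj(exp(-4*I*pi/5)) + 1*(2 + 2*exp(-4*I*pi/5) + exp(-2*I*pi/5) + 3*exp(4*I*pi/5) + 2*exp(2*I*pi/5))*conj(exp(4*I*pi/5)) + 1*(2 + 2*exp(-2*I*pi/5) + 2*exp(-4*I*pi/5) + exp(4*I*pi/5) + 3*exp(2*I*pi/5))*conj(exp(2*I*pi/5))]
      = (1/5)[(10) + (3 + 2*exp(-4*I*pi/5) + exp(-2*I*pi/5) + 2*exp(4*I*pi/5) + 2*exp(2*I*pi/5)) + (3 + 2*exp(-2*I*pi/5) + exp(-4*I*pi/5) + 2*exp(4*I*pi/5) + 2*exp(2*I*pi/5)) + (3 + 2*exp(-2*I*pi/5) + 2*exp(-4*I*pi/5) + exp(4*I*pi/5) + 2*exp(2*I*pi/5)) + (3 + 2*exp(-2*I*pi/5) + 2*exp(-4*I*pi/5) + exp(2*I*pi/5) + 2*exp(4*I*pi/5))] = 15/5 = 3
(Exp terms are combined using exp(i*s)*conj(exp(i*t)) = exp(i*(s-t)), and sums of them are collapsed using the identity that for every m > 1 the m distinct m-th roots of unity sum to 0, e.g. 1 + exp(2*I*pi/3) + exp(-2*I*pi/3) = 0.)
Dimension check: dim(rho) = sum (mult * dim) = 2*1 + 2*1 + 2*1 + 1*1 + 3*1 = 10 = chi_rho(e) = 10.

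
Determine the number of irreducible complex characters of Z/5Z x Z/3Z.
15

The number of irreducible complex representations of a finite group equals its number of conjugacy classes. Z/5Z x Z/3Z is abelian of order 15, so every element is its own conjugacy class: 15 classes, so Z/5Z x Z/3Z (order 15) has exactly 15 irreducible complex representations.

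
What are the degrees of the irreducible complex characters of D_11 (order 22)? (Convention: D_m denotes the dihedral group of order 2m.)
Dimensions: 1, 1, 2, 2, 2, 2, 2

Argument: There are 7 irreducibles (= number of conjugacy classes). Their dimensions d_i satisfy sum d_i^2 = |G| = 22: 1 + 1 + 4 + 4 + 4 + 4 + 4 = 22.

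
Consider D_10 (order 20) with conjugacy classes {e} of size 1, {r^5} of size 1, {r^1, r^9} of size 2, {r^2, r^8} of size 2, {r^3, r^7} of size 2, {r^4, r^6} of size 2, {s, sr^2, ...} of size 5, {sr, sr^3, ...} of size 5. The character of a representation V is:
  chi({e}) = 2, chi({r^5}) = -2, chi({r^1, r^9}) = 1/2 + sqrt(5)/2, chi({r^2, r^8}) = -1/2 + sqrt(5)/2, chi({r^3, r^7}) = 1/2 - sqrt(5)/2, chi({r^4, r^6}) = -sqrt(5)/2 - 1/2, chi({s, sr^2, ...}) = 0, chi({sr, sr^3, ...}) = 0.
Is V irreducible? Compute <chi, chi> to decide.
Irreducible: <chi, chi> = 1.

Justification: <chi, chi> = (1/|G|) sum_C |C| * |chi(C)|^2 = (1/20)[1*|2|^2 + 1*|-2|^2 + 2*|1/2 + sqrt(5)/2|^2 + 2*|-1/2 + sqrt(5)/2|^2 + 2*|1/2 - sqrt(5)/2|^2 + 2*|-sqrt(5)/2 - 1/2|^2 + 5*|0|^2 + 5*|0|^2]
  = (1/20)[(4) + (4) + (sqrt(5) + 3) + (3 - sqrt(5)) + (3 - sqrt(5)) + (sqrt(5) + 3) + (0) + (0)] = 20/20 = 1.
A character is irreducible iff <chi, chi> = 1, so this representation is irreducible.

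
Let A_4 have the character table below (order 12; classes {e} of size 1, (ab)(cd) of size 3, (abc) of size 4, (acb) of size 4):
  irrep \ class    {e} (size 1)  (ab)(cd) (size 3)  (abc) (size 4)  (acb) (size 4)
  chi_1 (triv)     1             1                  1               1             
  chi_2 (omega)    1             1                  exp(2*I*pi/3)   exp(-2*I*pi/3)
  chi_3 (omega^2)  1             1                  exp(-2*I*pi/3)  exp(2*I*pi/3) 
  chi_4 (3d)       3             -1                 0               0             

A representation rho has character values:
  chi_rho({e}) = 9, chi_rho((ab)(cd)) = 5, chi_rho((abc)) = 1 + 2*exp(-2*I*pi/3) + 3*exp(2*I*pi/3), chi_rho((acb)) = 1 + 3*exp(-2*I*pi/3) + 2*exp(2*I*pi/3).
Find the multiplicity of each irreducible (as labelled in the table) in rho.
Multiplicities: chi_1: 1, chi_2: 3, chi_3: 2, chi_4: 1.

Details: Use <chi_rho, chi> = (1/|G|) sum_C |C| * chi_rho(C) * conj(chi(C)) with |G| = 12 for each irreducible chi in the table:
  <chi_rho, chi_1> = (1/12)[1*(9)*conj(1) + 3*(5)*conj(1) + 4*(1 + 2*exp(-2*I*pi/3) + 3*exp(2*I*pi/3))*conj(1) + 4*(1 + 3*exp(-2*I*pi/3) + 2*exp(2*I*pi/3))*conj(1)]
      = (1/12)[(9) + (15) + (4 + 8*exp(-2*I*pi/3) + 12*exp(2*I*pi/3)) + (4 + 12*exp(-2*I*pi/3) + 8*exp(2*I*pi/3))] = 12/12 = 1
  <chi_rho, chi_2> = (1/12)[1*(9)*conj(1) + 3*(5)*conj(1) + 4*(1 + 2*exp(-2*I*pi/3) + 3*exp(2*I*pi/3))*conj(exp(2*I*pi/3)) + 4*(1 + 3*exp(-2*I*pi/3) + 2*exp(2*I*pi/3))*conj(exp(-2*I*pi/3))]
      = (1/12)[(9) + (15) + (12 + 4*exp(-2*I*pi/3) + 8*exp(2*I*pi/3)) + (12 + 8*exp(-2*I*pi/3) + 4*exp(2*I*pi/3))] = 36/12 = 3
  <chi_rho, chi_3> = (1/12)[1*(9)*conj(1) + 3*(5)*conj(1) + 4*(1 + 2*exp(-2*I*pi/3) + 3*exp(2*I*pi/3))*conj(exp(-2*I*pi/3)) + 4*(1 + 3*exp(-2*I*pi/3) + 2*exp(2*I*pi/3))*conj(exp(2*I*pi/3))]
      = (1/12)[(9) + (15) + (8 + 12*exp(-2*I*pi/3) + 4*exp(2*I*pi/3)) + (8 + 4*exp(-2*I*pi/3) + 12*exp(2*I*pi/3))] = 24/12 = 2
  <chi_rho, chi_4> = (1/12)[1*(9)*conj(3) + 3*(5)*conj(-1) + 4*(1 + 2*exp(-2*I*pi/3) + 3*exp(2*I*pi/3))*conj(0) + 4*(1 + 3*exp(-2*I*pi/3) + 2*exp(2*I*pi/3))*conj(0)]
      = (1/12)[(27) + (-15) + (0) + (0)] = 12/12 = 1
(Exp terms are combined using exp(i*s)*conj(exp(i*t)) = exp(i*(s-t)), and sums of them are collapsed using the identity that for every m > 1 the m distinct m-th roots of unity sum to 0, e.g. 1 + exp(2*I*pi/3) + exp(-2*I*pi/3) = 0.)
Dimension check: dim(rho) = sum (mult * dim) = 1*1 + 3*1 + 2*1 + 1*3 = 9 = chi_rho(e) = 9.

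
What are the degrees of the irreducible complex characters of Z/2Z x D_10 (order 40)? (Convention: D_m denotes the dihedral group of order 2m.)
Dimensions: 1, 1, 1, 1, 1, 1, 1, 1, 2, 2, 2, 2, 2, 2, 2, 2

Explanation: There are 16 irreducibles (= number of conjugacy classes). Their dimensions d_i satisfy sum d_i^2 = |G| = 40: 1 + 1 + 1 + 1 + 1 + 1 + 1 + 1 + 4 + 4 + 4 + 4 + 4 + 4 + 4 + 4 = 40. (For the product with Z/2Z: each of the 2 1-dim characters of Z/2Z tensors with each irrep of D_10, giving 2 copies of each D_10-dimension.)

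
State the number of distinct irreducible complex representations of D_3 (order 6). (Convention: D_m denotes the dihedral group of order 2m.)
3

Justification: The number of irreducible complex representations of a finite group equals its number of conjugacy classes. D_3 has 3 conjugacy classes ((n+3)/2 for n odd), so D_3 (order 6) has exactly 3 irreducible complex representations.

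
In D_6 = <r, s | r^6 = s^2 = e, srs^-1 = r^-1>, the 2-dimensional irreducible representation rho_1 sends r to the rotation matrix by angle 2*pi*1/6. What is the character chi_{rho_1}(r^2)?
chi_{rho_1}(r^2) = 2*cos(2*pi*1*2/6) = -1

Solution. rho_1(r^2) is rotation by angle 2*pi*1*2/6, whose trace is 2*cos(2*pi*1*2/6) = -1.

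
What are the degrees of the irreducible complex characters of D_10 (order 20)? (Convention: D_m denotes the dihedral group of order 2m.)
Dimensions: 1, 1, 1, 1, 2, 2, 2, 2

Explanation: There are 8 irreducibles (= number of conjugacy classes). Their dimensions d_i satisfy sum d_i^2 = |G| = 20: 1 + 1 + 1 + 1 + 4 + 4 + 4 + 4 = 20.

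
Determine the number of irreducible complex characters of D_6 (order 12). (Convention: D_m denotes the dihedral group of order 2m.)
6

The number of irreducible complex representations of a finite group equals its number of conjugacy classes. D_6 has 6 conjugacy classes (n/2 + 3 for n even), so D_6 (order 12) has exactly 6 irreducible complex representations.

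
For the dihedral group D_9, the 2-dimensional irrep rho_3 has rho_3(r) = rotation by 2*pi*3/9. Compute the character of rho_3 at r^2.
chi_{rho_3}(r^2) = 2*cos(2*pi*3*2/9) = -1

Derivation: rho_3(r^2) is rotation by angle 2*pi*3*2/9, whose trace is 2*cos(2*pi*3*2/9) = -1.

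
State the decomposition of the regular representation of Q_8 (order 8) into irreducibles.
Each irreducible V_i of dimension d_i appears with multiplicity d_i, i.e. rho_reg = (direct sum over all irreducibles V_i) d_i V_i. The irreducible dimensions for Q_8 are 1, 1, 1, 1, 2: 4 irreducibles of dimension 1, each with multiplicity 1; 1 irreducible of dimension 2, with multiplicity 2. Total dimension 4*1*1 + 1*2*2 = 8 = |G|.

Why: General theorem: in the regular representation of a finite group G, each irreducible appears with multiplicity equal to its dimension. Check: dim(rho_reg) = sum d_i^2 = 1 + 1 + 1 + 1 + 4 = 8 = |G|.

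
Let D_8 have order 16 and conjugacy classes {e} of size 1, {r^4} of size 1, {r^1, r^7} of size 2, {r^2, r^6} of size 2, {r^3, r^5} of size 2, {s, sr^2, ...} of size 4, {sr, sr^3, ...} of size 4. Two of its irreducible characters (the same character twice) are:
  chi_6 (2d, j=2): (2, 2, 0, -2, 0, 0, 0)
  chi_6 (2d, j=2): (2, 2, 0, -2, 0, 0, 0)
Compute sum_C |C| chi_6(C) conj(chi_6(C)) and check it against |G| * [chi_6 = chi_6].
Sum = 16 = |G| = 16; so <chi_6, chi_6> = 1 (norm-1 confirms irreducibility).

Reasoning: Compute term by term over conjugacy classes (|C| * chi_6(C) * conj(chi_6(C))):
  1*(2)*conj(2) + 1*(2)*conj(2) + 2*(0)*conj(0) + 2*(-2)*conj(-2) + 2*(0)*conj(0) + 4*(0)*conj(0) + 4*(0)*conj(0)
  = (4) + (4) + (0) + (8) + (0) + (0) + (0)
  = 16.
Dividing by |G| = 16 gives 16/16 = 1, matching the row-orthogonality relation <chi_6, chi_6> = [chi_6 = chi_6].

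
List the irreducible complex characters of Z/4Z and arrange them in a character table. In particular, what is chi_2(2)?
Character table of Z/4Z (irreps indexed chi_0,...,chi_3 with chi_k(m) = zeta_4^(k*m), zeta_4 = exp(2*pi*i/4)):
  irrep \ class  {0} (size 1)  {1} (size 1)  {2} (size 1)  {3} (size 1)
  chi_0          1             1             1             1           
  chi_1          1             I             -1            -I          
  chi_2          1             -1            1             -1          
  chi_3          1             -I            -1            I           

Spot check: chi_2(2) = zeta_4^(2*2) = zeta_4^4 = 1.

Details: Z/4Z is abelian, so all 4 irreducible complex representations are 1-dimensional. They are given by chi_k(m) = zeta_4^(k*m) for k = 0,...,3. Row orthogonality: sum_m chi_k(m) conj(chi_l(m)) = 4 * [k = l].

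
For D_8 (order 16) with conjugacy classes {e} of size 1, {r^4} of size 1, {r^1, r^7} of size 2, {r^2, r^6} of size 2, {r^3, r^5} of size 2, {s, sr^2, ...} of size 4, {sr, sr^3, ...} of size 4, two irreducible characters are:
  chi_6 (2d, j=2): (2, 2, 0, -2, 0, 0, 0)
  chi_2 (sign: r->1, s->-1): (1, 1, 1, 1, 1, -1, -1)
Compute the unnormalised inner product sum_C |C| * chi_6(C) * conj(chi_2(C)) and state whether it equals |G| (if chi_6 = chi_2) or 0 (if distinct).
Sum = 0; so <chi_6, chi_2> = 0 (distinct irreducibles are orthogonal).

Derivation: Compute term by term over conjugacy classes (|C| * chi_6(C) * conj(chi_2(C))):
  1*(2)*conj(1) + 1*(2)*conj(1) + 2*(0)*conj(1) + 2*(-2)*conj(1) + 2*(0)*conj(1) + 4*(0)*conj(-1) + 4*(0)*conj(-1)
  = (2) + (2) + (0) + (-4) + (0) + (0) + (0)
  = 0.
Dividing by |G| = 16 gives 0/16 = 0, matching the row-orthogonality relation <chi_6, chi_2> = [chi_6 = chi_2].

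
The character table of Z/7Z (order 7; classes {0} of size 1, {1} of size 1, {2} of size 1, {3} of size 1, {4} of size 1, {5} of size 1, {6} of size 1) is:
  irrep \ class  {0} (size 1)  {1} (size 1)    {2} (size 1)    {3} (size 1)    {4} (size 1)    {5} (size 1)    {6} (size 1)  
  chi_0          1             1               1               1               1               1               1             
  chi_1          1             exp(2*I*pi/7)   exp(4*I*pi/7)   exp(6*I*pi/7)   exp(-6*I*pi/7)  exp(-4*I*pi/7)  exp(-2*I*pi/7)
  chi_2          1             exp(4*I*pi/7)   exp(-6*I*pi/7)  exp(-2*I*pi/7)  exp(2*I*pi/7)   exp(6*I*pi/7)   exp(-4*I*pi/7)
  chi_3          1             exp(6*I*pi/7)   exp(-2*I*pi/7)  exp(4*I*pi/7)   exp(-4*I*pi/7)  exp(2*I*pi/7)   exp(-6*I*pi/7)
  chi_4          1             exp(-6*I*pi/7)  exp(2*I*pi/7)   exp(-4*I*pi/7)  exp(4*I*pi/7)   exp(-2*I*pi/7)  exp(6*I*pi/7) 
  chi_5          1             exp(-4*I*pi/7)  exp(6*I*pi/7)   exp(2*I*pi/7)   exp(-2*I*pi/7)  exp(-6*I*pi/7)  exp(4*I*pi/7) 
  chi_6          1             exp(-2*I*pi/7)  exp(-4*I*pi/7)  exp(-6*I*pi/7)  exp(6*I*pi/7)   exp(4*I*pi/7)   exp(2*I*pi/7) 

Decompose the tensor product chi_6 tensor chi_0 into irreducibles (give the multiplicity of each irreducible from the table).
chi_6 tensor chi_0 = chi_6 (all other irreducibles have multiplicity 0).

Justification: The character of a tensor product is the pointwise product (chi_6 * chi_0)(C) = chi_6(C) * chi_0(C):
  {0}: (1)*(1), {1}: (exp(-2*I*pi/7))*(1), {2}: (exp(-4*I*pi/7))*(1), {3}: (exp(-6*I*pi/7))*(1), {4}: (exp(6*I*pi/7))*(1), {5}: (exp(4*I*pi/7))*(1), {6}: (exp(2*I*pi/7))*(1)
so (chi_6 * chi_0) takes values
  {0} -> 1, {1} -> exp(-2*I*pi/7), {2} -> exp(-4*I*pi/7), {3} -> exp(-6*I*pi/7), {4} -> exp(6*I*pi/7), {5} -> exp(4*I*pi/7), {6} -> exp(2*I*pi/7).
Now take the inner product of this character with each irreducible chi from the table, <chi_6*chi_0, chi> = (1/7) sum_C |C| (chi_6*chi_0)(C) conj(chi(C)):
  <chi_6*chi_0, chi_0> = (1/7)[1*(1)*conj(1) + 1*(exp(-2*I*pi/7))*conj(1) + 1*(exp(-4*I*pi/7))*conj(1) + 1*(exp(-6*I*pi/7))*conj(1) + 1*(exp(6*I*pi/7))*conj(1) + 1*(exp(4*I*pi/7))*conj(1) + 1*(exp(2*I*pi/7))*conj(1)]
      = (1/7)[(1) + (exp(-2*I*pi/7)) + (exp(-4*I*pi/7)) + (exp(-6*I*pi/7)) + (exp(6*I*pi/7)) + (exp(4*I*pi/7)) + (exp(2*I*pi/7))] = 0/7 = 0
  <chi_6*chi_0, chi_1> = (1/7)[1*(1)*conj(1) + 1*(exp(-2*I*pi/7))*conj(exp(2*I*pi/7)) + 1*(exp(-4*I*pi/7))*conj(exp(4*I*pi/7)) + 1*(exp(-6*I*pi/7))*conj(exp(6*I*pi/7)) + 1*(exp(6*I*pi/7))*conj(exp(-6*I*pi/7)) + 1*(exp(4*I*pi/7))*conj(exp(-4*I*pi/7)) + 1*(exp(2*I*pi/7))*conj(exp(-2*I*pi/7))]
      = (1/7)[(1) + (exp(-4*I*pi/7)) + (exp(6*I*pi/7)) + (exp(2*I*pi/7)) + (exp(-2*I*pi/7)) + (exp(-6*I*pi/7)) + (exp(4*I*pi/7))] = 0/7 = 0
  <chi_6*chi_0, chi_2> = (1/7)[1*(1)*conj(1) + 1*(exp(-2*I*pi/7))*conj(exp(4*I*pi/7)) + 1*(exp(-4*I*pi/7))*conj(exp(-6*I*pi/7)) + 1*(exp(-6*I*pi/7))*conj(exp(-2*I*pi/7)) + 1*(exp(6*I*pi/7))*conj(exp(2*I*pi/7)) + 1*(exp(4*I*pi/7))*conj(exp(6*I*pi/7)) + 1*(exp(2*I*pi/7))*conj(exp(-4*I*pi/7))]
      = (1/7)[(1) + (exp(-6*I*pi/7)) + (exp(2*I*pi/7)) + (exp(-4*I*pi/7)) + (exp(4*I*pi/7)) + (exp(-2*I*pi/7)) + (exp(6*I*pi/7))] = 0/7 = 0
  <chi_6*chi_0, chi_3> = (1/7)[1*(1)*conj(1) + 1*(exp(-2*I*pi/7))*conj(exp(6*I*pi/7)) + 1*(exp(-4*I*pi/7))*conj(exp(-2*I*pi/7)) + 1*(exp(-6*I*pi/7))*conj(exp(4*I*pi/7)) + 1*(exp(6*I*pi/7))*conj(exp(-4*I*pi/7)) + 1*(exp(4*I*pi/7))*conj(exp(2*I*pi/7)) + 1*(exp(2*I*pi/7))*conj(exp(-6*I*pi/7))]
      = (1/7)[(1) + (exp(6*I*pi/7)) + (exp(-2*I*pi/7)) + (exp(4*I*pi/7)) + (exp(-4*I*pi/7)) + (exp(2*I*pi/7)) + (exp(-6*I*pi/7))] = 0/7 = 0
  <chi_6*chi_0, chi_4> = (1/7)[1*(1)*conj(1) + 1*(exp(-2*I*pi/7))*conj(exp(-6*I*pi/7)) + 1*(exp(-4*I*pi/7))*conj(exp(2*I*pi/7)) + 1*(exp(-6*I*pi/7))*conj(exp(-4*I*pi/7)) + 1*(exp(6*I*pi/7))*conj(exp(4*I*pi/7)) + 1*(exp(4*I*pi/7))*conj(exp(-2*I*pi/7)) + 1*(exp(2*I*pi/7))*conj(exp(6*I*pi/7))]
      = (1/7)[(1) + (exp(4*I*pi/7)) + (exp(-6*I*pi/7)) + (exp(-2*I*pi/7)) + (exp(2*I*pi/7)) + (exp(6*I*pi/7)) + (exp(-4*I*pi/7))] = 0/7 = 0
  <chi_6*chi_0, chi_5> = (1/7)[1*(1)*conj(1) + 1*(exp(-2*I*pi/7))*conj(exp(-4*I*pi/7)) + 1*(exp(-4*I*pi/7))*conj(exp(6*I*pi/7)) + 1*(exp(-6*I*pi/7))*conj(exp(2*I*pi/7)) + 1*(exp(6*I*pi/7))*conj(exp(-2*I*pi/7)) + 1*(exp(4*I*pi/7))*conj(exp(-6*I*pi/7)) + 1*(exp(2*I*pi/7))*conj(exp(4*I*pi/7))]
      = (1/7)[(1) + (exp(2*I*pi/7)) + (exp(4*I*pi/7)) + (exp(6*I*pi/7)) + (exp(-6*I*pi/7)) + (exp(-4*I*pi/7)) + (exp(-2*I*pi/7))] = 0/7 = 0
  <chi_6*chi_0, chi_6> = (1/7)[1*(1)*conj(1) + 1*(exp(-2*I*pi/7))*conj(exp(-2*I*pi/7)) + 1*(exp(-4*I*pi/7))*conj(exp(-4*I*pi/7)) + 1*(exp(-6*I*pi/7))*conj(exp(-6*I*pi/7)) + 1*(exp(6*I*pi/7))*conj(exp(6*I*pi/7)) + 1*(exp(4*I*pi/7))*conj(exp(4*I*pi/7)) + 1*(exp(2*I*pi/7))*conj(exp(2*I*pi/7))]
      = (1/7)[(1) + (1) + (1) + (1) + (1) + (1) + (1)] = 7/7 = 1
(Exp terms are combined using exp(i*s)*conj(exp(i*t)) = exp(i*(s-t)), and sums of them are collapsed using the identity that for every m > 1 the m distinct m-th roots of unity sum to 0, e.g. 1 + exp(2*I*pi/3) + exp(-2*I*pi/3) = 0.)
Hence the multiplicities are chi_6: 1. Dimension check: dim(chi_6)*dim(chi_0) = 1*1 = 1 and sum (mult * dim) = 1*1 = 1.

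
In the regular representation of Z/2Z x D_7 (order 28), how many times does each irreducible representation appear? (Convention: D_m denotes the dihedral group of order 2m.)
Each irreducible V_i of dimension d_i appears with multiplicity d_i, i.e. rho_reg = (direct sum over all irreducibles V_i) d_i V_i. The irreducible dimensions for Z/2Z x D_7 are 1, 1, 1, 1, 2, 2, 2, 2, 2, 2: 4 irreducibles of dimension 1, each with multiplicity 1; 6 irreducibles of dimension 2, each with multiplicity 2. Total dimension 4*1*1 + 6*2*2 = 28 = |G|.

Argument: General theorem: in the regular representation of a finite group G, each irreducible appears with multiplicity equal to its dimension. Check: dim(rho_reg) = sum d_i^2 = 1 + 1 + 1 + 1 + 4 + 4 + 4 + 4 + 4 + 4 = 28 = |G|.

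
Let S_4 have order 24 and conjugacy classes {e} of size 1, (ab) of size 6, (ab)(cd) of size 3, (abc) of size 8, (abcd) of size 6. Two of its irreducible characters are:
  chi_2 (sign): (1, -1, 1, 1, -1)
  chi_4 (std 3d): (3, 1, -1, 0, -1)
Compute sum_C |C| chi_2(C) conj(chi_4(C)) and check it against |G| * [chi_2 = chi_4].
Sum = 0; so <chi_2, chi_4> = 0 (distinct irreducibles are orthogonal).

Proof sketch: Compute term by term over conjugacy classes (|C| * chi_2(C) * conj(chi_4(C))):
  1*(1)*conj(3) + 6*(-1)*conj(1) + 3*(1)*conj(-1) + 8*(1)*conj(0) + 6*(-1)*conj(-1)
  = (3) + (-6) + (-3) + (0) + (6)
  = 0.
Dividing by |G| = 24 gives 0/24 = 0, matching the row-orthogonality relation <chi_2, chi_4> = [chi_2 = chi_4].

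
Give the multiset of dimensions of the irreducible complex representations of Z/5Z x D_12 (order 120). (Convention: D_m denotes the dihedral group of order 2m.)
Dimensions: 1, 1, 1, 1, 1, 1, 1, 1, 1, 1, 1, 1, 1, 1, 1, 1, 1, 1, 1, 1, 2, 2, 2, 2, 2, 2, 2, 2, 2, 2, 2, 2, 2, 2, 2, 2, 2, 2, 2, 2, 2, 2, 2, 2, 2

There are 45 irreducibles (= number of conjugacy classes). Their dimensions d_i satisfy sum d_i^2 = |G| = 120: 1 + 1 + 1 + 1 + 1 + 1 + 1 + 1 + 1 + 1 + 1 + 1 + 1 + 1 + 1 + 1 + 1 + 1 + 1 + 1 + 4 + 4 + 4 + 4 + 4 + 4 + 4 + 4 + 4 + 4 + 4 + 4 + 4 + 4 + 4 + 4 + 4 + 4 + 4 + 4 + 4 + 4 + 4 + 4 + 4 = 120. (For the product with Z/5Z: each of the 5 1-dim characters of Z/5Z tensors with each irrep of D_12, giving 5 copies of each D_12-dimension.)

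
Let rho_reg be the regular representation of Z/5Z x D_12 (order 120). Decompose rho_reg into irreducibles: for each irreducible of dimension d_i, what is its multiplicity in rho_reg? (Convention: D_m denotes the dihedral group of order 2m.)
Each irreducible V_i of dimension d_i appears with multiplicity d_i, i.e. rho_reg = (direct sum over all irreducibles V_i) d_i V_i. The irreducible dimensions for Z/5Z x D_12 are 1, 1, 1, 1, 1, 1, 1, 1, 1, 1, 1, 1, 1, 1, 1, 1, 1, 1, 1, 1, 2, 2, 2, 2, 2, 2, 2, 2, 2, 2, 2, 2, 2, 2, 2, 2, 2, 2, 2, 2, 2, 2, 2, 2, 2: 20 irreducibles of dimension 1, each with multiplicity 1; 25 irreducibles of dimension 2, each with multiplicity 2. Total dimension 20*1*1 + 25*2*2 = 120 = |G|.

Solution. General theorem: in the regular representation of a finite group G, each irreducible appears with multiplicity equal to its dimension. Check: dim(rho_reg) = sum d_i^2 = 1 + 1 + 1 + 1 + 1 + 1 + 1 + 1 + 1 + 1 + 1 + 1 + 1 + 1 + 1 + 1 + 1 + 1 + 1 + 1 + 4 + 4 + 4 + 4 + 4 + 4 + 4 + 4 + 4 + 4 + 4 + 4 + 4 + 4 + 4 + 4 + 4 + 4 + 4 + 4 + 4 + 4 + 4 + 4 + 4 = 120 = |G|.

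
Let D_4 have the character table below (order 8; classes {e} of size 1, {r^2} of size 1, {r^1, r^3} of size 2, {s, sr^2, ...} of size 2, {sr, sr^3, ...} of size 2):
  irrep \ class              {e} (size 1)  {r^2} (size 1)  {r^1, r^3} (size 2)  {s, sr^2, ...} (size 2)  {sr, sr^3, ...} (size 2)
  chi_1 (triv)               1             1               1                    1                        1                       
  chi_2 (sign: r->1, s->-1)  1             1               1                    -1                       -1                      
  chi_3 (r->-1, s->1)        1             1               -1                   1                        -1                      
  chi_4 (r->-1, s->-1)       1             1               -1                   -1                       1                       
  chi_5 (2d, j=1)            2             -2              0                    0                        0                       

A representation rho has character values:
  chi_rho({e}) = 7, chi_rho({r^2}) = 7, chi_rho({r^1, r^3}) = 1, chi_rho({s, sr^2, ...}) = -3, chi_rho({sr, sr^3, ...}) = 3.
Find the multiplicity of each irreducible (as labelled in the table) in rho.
Multiplicities: chi_1: 2, chi_2: 2, chi_3: 0, chi_4: 3, chi_5: 0.

Solution. Use <chi_rho, chi> = (1/|G|) sum_C |C| * chi_rho(C) * conj(chi(C)) with |G| = 8 for each irreducible chi in the table:
  <chi_rho, chi_1> = (1/8)[1*(7)*conj(1) + 1*(7)*conj(1) + 2*(1)*conj(1) + 2*(-3)*conj(1) + 2*(3)*conj(1)]
      = (1/8)[(7) + (7) + (2) + (-6) + (6)] = 16/8 = 2
  <chi_rho, chi_2> = (1/8)[1*(7)*conj(1) + 1*(7)*conj(1) + 2*(1)*conj(1) + 2*(-3)*conj(-1) + 2*(3)*conj(-1)]
      = (1/8)[(7) + (7) + (2) + (6) + (-6)] = 16/8 = 2
  <chi_rho, chi_3> = (1/8)[1*(7)*conj(1) + 1*(7)*conj(1) + 2*(1)*conj(-1) + 2*(-3)*conj(1) + 2*(3)*conj(-1)]
      = (1/8)[(7) + (7) + (-2) + (-6) + (-6)] = 0/8 = 0
  <chi_rho, chi_4> = (1/8)[1*(7)*conj(1) + 1*(7)*conj(1) + 2*(1)*conj(-1) + 2*(-3)*conj(-1) + 2*(3)*conj(1)]
      = (1/8)[(7) + (7) + (-2) + (6) + (6)] = 24/8 = 3
  <chi_rho, chi_5> = (1/8)[1*(7)*conj(2) + 1*(7)*conj(-2) + 2*(1)*conj(0) + 2*(-3)*conj(0) + 2*(3)*conj(0)]
      = (1/8)[(14) + (-14) + (0) + (0) + (0)] = 0/8 = 0
Dimension check: dim(rho) = sum (mult * dim) = 2*1 + 2*1 + 0*1 + 3*1 + 0*2 = 7 = chi_rho(e) = 7.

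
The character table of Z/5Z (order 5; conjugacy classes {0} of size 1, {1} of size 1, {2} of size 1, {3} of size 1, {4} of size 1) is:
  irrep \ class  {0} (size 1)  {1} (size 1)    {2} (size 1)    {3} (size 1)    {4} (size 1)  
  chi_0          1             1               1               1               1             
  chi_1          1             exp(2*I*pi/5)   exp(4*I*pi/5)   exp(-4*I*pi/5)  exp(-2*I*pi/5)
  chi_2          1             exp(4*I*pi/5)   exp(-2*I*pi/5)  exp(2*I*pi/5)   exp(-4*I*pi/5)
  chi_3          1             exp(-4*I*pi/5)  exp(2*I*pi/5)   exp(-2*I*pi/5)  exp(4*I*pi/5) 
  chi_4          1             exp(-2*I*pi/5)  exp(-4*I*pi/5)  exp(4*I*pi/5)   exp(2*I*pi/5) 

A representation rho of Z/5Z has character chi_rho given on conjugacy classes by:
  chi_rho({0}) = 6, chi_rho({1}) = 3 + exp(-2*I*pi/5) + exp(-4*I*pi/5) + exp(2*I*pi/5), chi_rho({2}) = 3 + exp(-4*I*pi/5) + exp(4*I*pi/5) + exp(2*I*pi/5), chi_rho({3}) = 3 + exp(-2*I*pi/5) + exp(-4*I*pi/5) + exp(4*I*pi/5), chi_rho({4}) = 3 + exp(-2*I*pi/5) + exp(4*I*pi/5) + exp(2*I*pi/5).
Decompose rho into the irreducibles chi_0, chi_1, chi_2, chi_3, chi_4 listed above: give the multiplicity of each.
Multiplicities: chi_0: 3, chi_1: 1, chi_2: 0, chi_3: 1, chi_4: 1.

Justification: Use <chi_rho, chi> = (1/|G|) sum_C |C| * chi_rho(C) * conj(chi(C)) with |G| = 5 for each irreducible chi in the table:
  <chi_rho, chi_0> = (1/5)[1*(6)*conj(1) + 1*(3 + exp(-2*I*pi/5) + exp(-4*I*pi/5) + exp(2*I*pi/5))*conj(1) + 1*(3 + exp(-4*I*pi/5) + exp(4*I*pi/5) + exp(2*I*pi/5))*conj(1) + 1*(3 + exp(-2*I*pi/5) + exp(-4*I*pi/5) + exp(4*I*pi/5))*conj(1) + 1*(3 + exp(-2*I*pi/5) + exp(4*I*pi/5) + exp(2*I*pi/5))*conj(1)]
      = (1/5)[(6) + (3 + exp(-2*I*pi/5) + exp(-4*I*pi/5) + exp(2*I*pi/5)) + (3 + exp(-4*I*pi/5) + exp(4*I*pi/5) + exp(2*I*pi/5)) + (3 + exp(-2*I*pi/5) + exp(-4*I*pi/5) + exp(4*I*pi/5)) + (3 + exp(-2*I*pi/5) + exp(4*I*pi/5) + exp(2*I*pi/5))] = 15/5 = 3
  <chi_rho, chi_1> = (1/5)[1*(6)*conj(1) + 1*(3 + exp(-2*I*pi/5) + exp(-4*I*pi/5) + exp(2*I*pi/5))*conj(exp(2*I*pi/5)) + 1*(3 + exp(-4*I*pi/5) + exp(4*I*pi/5) + exp(2*I*pi/5))*conj(exp(4*I*pi/5)) + 1*(3 + exp(-2*I*pi/5) + exp(-4*I*pi/5) + exp(4*I*pi/5))*conj(exp(-4*I*pi/5)) + 1*(3 + exp(-2*I*pi/5) + exp(4*I*pi/5) + exp(2*I*pi/5))*conj(exp(-2*I*pi/5))]
      = (1/5)[(6) + (1 + 3*exp(-2*I*pi/5) + exp(-4*I*pi/5) + exp(4*I*pi/5)) + (1 + 3*exp(-4*I*pi/5) + exp(-2*I*pi/5) + exp(2*I*pi/5)) + (1 + exp(-2*I*pi/5) + exp(2*I*pi/5) + 3*exp(4*I*pi/5)) + (1 + exp(-4*I*pi/5) + exp(4*I*pi/5) + 3*exp(2*I*pi/5))] = 5/5 = 1
  <chi_rho, chi_2> = (1/5)[1*(6)*conj(1) + 1*(3 + exp(-2*I*pi/5) + exp(-4*I*pi/5) + exp(2*I*pi/5))*conj(exp(4*I*pi/5)) + 1*(3 + exp(-4*I*pi/5) + exp(4*I*pi/5) + exp(2*I*pi/5))*conj(exp(-2*I*pi/5)) + 1*(3 + exp(-2*I*pi/5) + exp(-4*I*pi/5) + exp(4*I*pi/5))*conj(exp(2*I*pi/5)) + 1*(3 + exp(-2*I*pi/5) + exp(4*I*pi/5) + exp(2*I*pi/5))*conj(exp(-4*I*pi/5))]
      = (1/5)[(6) + (3*exp(-4*I*pi/5) + exp(-2*I*pi/5) + exp(4*I*pi/5) + exp(2*I*pi/5)) + (exp(-2*I*pi/5) + exp(-4*I*pi/5) + exp(4*I*pi/5) + 3*exp(2*I*pi/5)) + (3*exp(-2*I*pi/5) + exp(-4*I*pi/5) + exp(4*I*pi/5) + exp(2*I*pi/5)) + (exp(-2*I*pi/5) + exp(-4*I*pi/5) + exp(2*I*pi/5) + 3*exp(4*I*pi/5))] = 0/5 = 0
  <chi_rho, chi_3> = (1/5)[1*(6)*conj(1) + 1*(3 + exp(-2*I*pi/5) + exp(-4*I*pi/5) + exp(2*I*pi/5))*conj(exp(-4*I*pi/5)) + 1*(3 + exp(-4*I*pi/5) + exp(4*I*pi/5) + exp(2*I*pi/5))*conj(exp(2*I*pi/5)) + 1*(3 + exp(-2*I*pi/5) + exp(-4*I*pi/5) + exp(4*I*pi/5))*conj(exp(-2*I*pi/5)) + 1*(3 + exp(-2*I*pi/5) + exp(4*I*pi/5) + exp(2*I*pi/5))*conj(exp(4*I*pi/5))]
      = (1/5)[(6) + (1 + exp(-4*I*pi/5) + exp(2*I*pi/5) + 3*exp(4*I*pi/5)) + (1 + 3*exp(-2*I*pi/5) + exp(4*I*pi/5) + exp(2*I*pi/5)) + (1 + exp(-2*I*pi/5) + exp(-4*I*pi/5) + 3*exp(2*I*pi/5)) + (1 + 3*exp(-4*I*pi/5) + exp(-2*I*pi/5) + exp(4*I*pi/5))] = 5/5 = 1
  <chi_rho, chi_4> = (1/5)[1*(6)*conj(1) + 1*(3 + exp(-2*I*pi/5) + exp(-4*I*pi/5) + exp(2*I*pi/5))*conj(exp(-2*I*pi/5)) + 1*(3 + exp(-4*I*pi/5) + exp(4*I*pi/5) + exp(2*I*pi/5))*conj(exp(-4*I*pi/5)) + 1*(3 + exp(-2*I*pi/5) + exp(-4*I*pi/5) + exp(4*I*pi/5))*conj(exp(4*I*pi/5)) + 1*(3 + exp(-2*I*pi/5) + exp(4*I*pi/5) + exp(2*I*pi/5))*conj(exp(2*I*pi/5))]
      = (1/5)[(6) + (1 + exp(-2*I*pi/5) + exp(4*I*pi/5) + 3*exp(2*I*pi/5)) + (1 + exp(-2*I*pi/5) + exp(-4*I*pi/5) + 3*exp(4*I*pi/5)) + (1 + 3*exp(-4*I*pi/5) + exp(4*I*pi/5) + exp(2*I*pi/5)) + (1 + 3*exp(-2*I*pi/5) + exp(-4*I*pi/5) + exp(2*I*pi/5))] = 5/5 = 1
(Exp terms are combined using exp(i*s)*conj(exp(i*t)) = exp(i*(s-t)), and sums of them are collapsed using the identity that for every m > 1 the m distinct m-th roots of unity sum to 0, e.g. 1 + exp(2*I*pi/3) + exp(-2*I*pi/3) = 0.)
Dimension check: dim(rho) = sum (mult * dim) = 3*1 + 1*1 + 0*1 + 1*1 + 1*1 = 6 = chi_rho(e) = 6.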